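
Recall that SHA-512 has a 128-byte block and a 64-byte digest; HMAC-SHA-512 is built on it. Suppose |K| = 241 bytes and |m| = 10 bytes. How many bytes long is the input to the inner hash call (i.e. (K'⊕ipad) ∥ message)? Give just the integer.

138

Key is 241 > 128 bytes, so it is hashed to 64 bytes then zero-padded to 128: |K'| = 128.
Inner input = (K'⊕ipad) ∥ m → 128 + 10 = 138 bytes.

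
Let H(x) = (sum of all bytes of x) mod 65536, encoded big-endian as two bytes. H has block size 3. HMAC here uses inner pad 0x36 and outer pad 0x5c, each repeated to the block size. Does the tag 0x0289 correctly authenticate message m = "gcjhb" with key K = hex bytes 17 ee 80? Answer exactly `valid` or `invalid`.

Key hex bytes 17 ee 80 is exactly B = 3 bytes: K' = 17 ee 80.
K' ⊕ ipad = 21 d8 b6; K' ⊕ opad = 4b b2 dc.
Inner hash: sum = 33+216+182+103+99+106+104+98 = 941 → 03 ad.
Outer hash (recomputed tag): sum = 75+178+220+3+173 = 649 → 02 89.
Recomputed tag = 0289; claimed = 0289 → match.

valid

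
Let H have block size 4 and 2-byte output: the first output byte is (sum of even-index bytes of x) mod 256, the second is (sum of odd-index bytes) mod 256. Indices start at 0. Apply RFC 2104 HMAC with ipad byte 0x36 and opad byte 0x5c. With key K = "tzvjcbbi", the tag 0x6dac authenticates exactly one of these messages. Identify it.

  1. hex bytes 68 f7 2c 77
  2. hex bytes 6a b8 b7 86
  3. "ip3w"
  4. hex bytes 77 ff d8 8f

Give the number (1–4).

Key "tzvjcbbi" = 74 7a 76 6a 63 62 62 69 is 8 bytes > B = 4, so hash it first: H(key) = af af, then zero-pad to 4 bytes: K' = af af 00 00.
K' ⊕ ipad = 99 99 36 36; K' ⊕ opad = f3 f3 5c 5c.
m1: inner = H(99 99 36 36 68 f7 2c 77) = 63 3d; tag = H(f3 f3 5c 5c 63 3d) = b28c
m2: inner = H(99 99 36 36 6a b8 b7 86) = f0 0d; tag = H(f3 f3 5c 5c f0 0d) = 3f5c
m3: inner = H(99 99 36 36 69 70 33 77) = 6b b6; tag = H(f3 f3 5c 5c 6b b6) = ba05
m4: inner = H(99 99 36 36 77 ff d8 8f) = 1e 5d; tag = H(f3 f3 5c 5c 1e 5d) = 6dac ← matches

4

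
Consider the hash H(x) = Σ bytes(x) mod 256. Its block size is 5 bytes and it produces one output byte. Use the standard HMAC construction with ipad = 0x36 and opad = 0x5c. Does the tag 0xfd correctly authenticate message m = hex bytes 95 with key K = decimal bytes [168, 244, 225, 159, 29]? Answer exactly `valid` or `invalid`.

valid

Key decimal bytes [168, 244, 225, 159, 29] = a8 f4 e1 9f 1d is exactly B = 5 bytes: K' = a8 f4 e1 9f 1d.
K' ⊕ ipad = 9e c2 d7 a9 2b; K' ⊕ opad = f4 a8 bd c3 41.
Inner hash: sum = 158+194+215+169+43+149 = 928; mod 256 = 160 → a0.
Outer hash (recomputed tag): sum = 244+168+189+195+65+160 = 1021; mod 256 = 253 → fd.
Recomputed tag = fd; claimed = fd → match.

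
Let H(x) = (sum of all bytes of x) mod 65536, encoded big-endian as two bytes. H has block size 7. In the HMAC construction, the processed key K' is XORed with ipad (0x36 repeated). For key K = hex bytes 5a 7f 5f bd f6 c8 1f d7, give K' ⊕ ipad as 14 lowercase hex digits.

329f3636363636

Key hex bytes 5a 7f 5f bd f6 c8 1f d7 is 8 bytes > B = 7, so hash it first: H(key) = 04 a9, then zero-pad to 7 bytes: K' = 04 a9 00 00 00 00 00.
XOR each byte with 0x36: 04⊕36=32, a9⊕36=9f, 00⊕36=36, 00⊕36=36, 00⊕36=36, 00⊕36=36, 00⊕36=36.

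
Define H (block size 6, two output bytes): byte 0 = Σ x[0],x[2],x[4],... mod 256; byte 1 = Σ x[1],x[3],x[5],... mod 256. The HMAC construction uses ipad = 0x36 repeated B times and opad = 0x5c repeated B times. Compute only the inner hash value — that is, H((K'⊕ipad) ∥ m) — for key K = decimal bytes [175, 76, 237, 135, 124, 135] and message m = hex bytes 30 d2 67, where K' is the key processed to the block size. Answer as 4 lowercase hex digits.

Key decimal bytes [175, 76, 237, 135, 124, 135] = af 4c ed 87 7c 87 is exactly B = 6 bytes: K' = af 4c ed 87 7c 87.
K' ⊕ ipad = 99 7a db b1 4a b1.
Inner input = 99 7a db b1 4a b1 ∥ 30 d2 67.
Inner hash: even-index sum = 597 mod 256 = 85; odd-index sum = 686 mod 256 = 174 → 55 ae.

55ae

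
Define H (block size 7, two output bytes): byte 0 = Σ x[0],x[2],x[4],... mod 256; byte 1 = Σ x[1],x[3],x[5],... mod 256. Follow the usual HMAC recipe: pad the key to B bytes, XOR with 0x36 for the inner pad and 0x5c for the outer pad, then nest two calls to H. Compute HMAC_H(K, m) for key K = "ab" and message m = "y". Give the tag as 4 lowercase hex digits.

Key "ab" = 61 62 is 2 bytes ≤ B = 7; zero-pad to 7 bytes: K' = 61 62 00 00 00 00 00.
K' ⊕ ipad = 57 54 36 36 36 36 36.  K' ⊕ opad = 3d 3e 5c 5c 5c 5c 5c.
Inner input = (K'⊕ipad) ∥ m = 57 54 36 36 36 36 36 ∥ 79.
Inner hash: even-index sum = 249 mod 256 = 249; odd-index sum = 313 mod 256 = 57 → f9 39.
Outer input = (K'⊕opad) ∥ inner = 3d 3e 5c 5c 5c 5c 5c ∥ f9 39.
Outer hash (tag): even-index sum = 394 mod 256 = 138; odd-index sum = 495 mod 256 = 239 → 8a ef.

8aef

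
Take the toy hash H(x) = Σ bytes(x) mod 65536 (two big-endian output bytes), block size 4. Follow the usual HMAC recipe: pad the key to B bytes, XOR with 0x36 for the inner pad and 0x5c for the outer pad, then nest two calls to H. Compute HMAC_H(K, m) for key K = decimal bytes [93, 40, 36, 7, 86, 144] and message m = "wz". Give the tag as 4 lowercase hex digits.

0215

Key decimal bytes [93, 40, 36, 7, 86, 144] = 5d 28 24 07 56 90 is 6 bytes > B = 4, so hash it first: H(key) = 01 96, then zero-pad to 4 bytes: K' = 01 96 00 00.
K' ⊕ ipad = 37 a0 36 36.  K' ⊕ opad = 5d ca 5c 5c.
Inner input = (K'⊕ipad) ∥ m = 37 a0 36 36 ∥ 77 7a.
Inner hash: sum = 55+160+54+54+119+122 = 564 → 02 34.
Outer input = (K'⊕opad) ∥ inner = 5d ca 5c 5c ∥ 02 34.
Outer hash (tag): sum = 93+202+92+92+2+52 = 533 → 02 15.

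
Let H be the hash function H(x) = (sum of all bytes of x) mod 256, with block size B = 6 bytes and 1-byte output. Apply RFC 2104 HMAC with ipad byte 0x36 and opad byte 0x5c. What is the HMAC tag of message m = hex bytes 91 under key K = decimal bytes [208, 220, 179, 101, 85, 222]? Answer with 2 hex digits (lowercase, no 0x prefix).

Key decimal bytes [208, 220, 179, 101, 85, 222] = d0 dc b3 65 55 de is exactly B = 6 bytes: K' = d0 dc b3 65 55 de.
K' ⊕ ipad = e6 ea 85 53 63 e8.  K' ⊕ opad = 8c 80 ef 39 09 82.
Inner input = (K'⊕ipad) ∥ m = e6 ea 85 53 63 e8 ∥ 91.
Inner hash: sum = 230+234+133+83+99+232+145 = 1156; mod 256 = 132 → 84.
Outer input = (K'⊕opad) ∥ inner = 8c 80 ef 39 09 82 ∥ 84.
Outer hash (tag): sum = 140+128+239+57+9+130+132 = 835; mod 256 = 67 → 43.

43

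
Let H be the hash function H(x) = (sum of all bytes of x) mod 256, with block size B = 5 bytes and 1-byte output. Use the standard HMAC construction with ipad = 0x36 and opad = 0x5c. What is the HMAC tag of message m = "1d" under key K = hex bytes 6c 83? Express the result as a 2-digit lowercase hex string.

Key hex bytes 6c 83 is 2 bytes ≤ B = 5; zero-pad to 5 bytes: K' = 6c 83 00 00 00.
K' ⊕ ipad = 5a b5 36 36 36.  K' ⊕ opad = 30 df 5c 5c 5c.
Inner input = (K'⊕ipad) ∥ m = 5a b5 36 36 36 ∥ 31 64.
Inner hash: sum = 90+181+54+54+54+49+100 = 582; mod 256 = 70 → 46.
Outer input = (K'⊕opad) ∥ inner = 30 df 5c 5c 5c ∥ 46.
Outer hash (tag): sum = 48+223+92+92+92+70 = 617; mod 256 = 105 → 69.

69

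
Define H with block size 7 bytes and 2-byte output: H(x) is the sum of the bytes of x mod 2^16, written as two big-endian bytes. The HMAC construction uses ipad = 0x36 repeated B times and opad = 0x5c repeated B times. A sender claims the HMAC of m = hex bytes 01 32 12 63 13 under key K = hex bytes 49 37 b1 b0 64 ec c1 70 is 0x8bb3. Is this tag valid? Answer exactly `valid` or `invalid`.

invalid

Key hex bytes 49 37 b1 b0 64 ec c1 70 is 8 bytes > B = 7, so hash it first: H(key) = 04 62, then zero-pad to 7 bytes: K' = 04 62 00 00 00 00 00.
K' ⊕ ipad = 32 54 36 36 36 36 36; K' ⊕ opad = 58 3e 5c 5c 5c 5c 5c.
Inner hash: sum = 50+84+54+54+54+54+54+1+50+18+99+19 = 591 → 02 4f.
Outer hash (recomputed tag): sum = 88+62+92+92+92+92+92+2+79 = 691 → 02 b3.
Recomputed tag = 02b3; claimed = 8bb3 → mismatch.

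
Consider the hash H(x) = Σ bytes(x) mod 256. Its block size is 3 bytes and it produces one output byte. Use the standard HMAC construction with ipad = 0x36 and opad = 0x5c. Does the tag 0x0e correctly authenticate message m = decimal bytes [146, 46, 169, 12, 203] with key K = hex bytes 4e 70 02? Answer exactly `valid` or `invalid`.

invalid

Key hex bytes 4e 70 02 is exactly B = 3 bytes: K' = 4e 70 02.
K' ⊕ ipad = 78 46 34; K' ⊕ opad = 12 2c 5e.
Inner hash: sum = 120+70+52+146+46+169+12+203 = 818; mod 256 = 50 → 32.
Outer hash (recomputed tag): sum = 18+44+94+50 = 206 → ce.
Recomputed tag = ce; claimed = 0e → mismatch.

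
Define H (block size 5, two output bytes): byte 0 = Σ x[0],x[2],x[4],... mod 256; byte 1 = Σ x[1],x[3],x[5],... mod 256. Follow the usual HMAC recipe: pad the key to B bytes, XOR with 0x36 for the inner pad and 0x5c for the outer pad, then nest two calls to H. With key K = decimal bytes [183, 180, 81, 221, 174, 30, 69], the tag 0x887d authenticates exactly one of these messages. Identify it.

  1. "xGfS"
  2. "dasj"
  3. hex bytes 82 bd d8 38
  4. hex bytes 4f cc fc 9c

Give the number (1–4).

3

Key decimal bytes [183, 180, 81, 221, 174, 30, 69] = b7 b4 51 dd ae 1e 45 is 7 bytes > B = 5, so hash it first: H(key) = fb af, then zero-pad to 5 bytes: K' = fb af 00 00 00.
K' ⊕ ipad = cd 99 36 36 36; K' ⊕ opad = a7 f3 5c 5c 5c.
m1: inner = H(cd 99 36 36 36 78 47 66 53) = d3 ad; tag = H(a7 f3 5c 5c 5c d3 ad) = 0c22
m2: inner = H(cd 99 36 36 36 64 61 73 6a) = 04 a6; tag = H(a7 f3 5c 5c 5c 04 a6) = 0553
m3: inner = H(cd 99 36 36 36 82 bd d8 38) = 2e 29; tag = H(a7 f3 5c 5c 5c 2e 29) = 887d ← matches
m4: inner = H(cd 99 36 36 36 4f cc fc 9c) = a1 1a; tag = H(a7 f3 5c 5c 5c a1 1a) = 79f0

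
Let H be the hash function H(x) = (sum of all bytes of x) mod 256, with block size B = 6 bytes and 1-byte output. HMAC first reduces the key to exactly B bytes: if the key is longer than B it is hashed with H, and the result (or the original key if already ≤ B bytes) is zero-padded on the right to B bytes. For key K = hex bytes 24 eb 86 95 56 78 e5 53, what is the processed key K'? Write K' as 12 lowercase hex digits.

300000000000

|K| = 8 > B = 6, so first hash the key.
H(K): sum = 36+235+134+149+86+120+229+83 = 1072; mod 256 = 48 → 30.
Zero-pad H(K) = 30 to 6 bytes: K' = 30 00 00 00 00 00.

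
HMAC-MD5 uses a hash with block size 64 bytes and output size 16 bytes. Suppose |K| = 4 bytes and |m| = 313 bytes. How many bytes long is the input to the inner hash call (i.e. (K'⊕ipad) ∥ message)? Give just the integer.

Key is 4 ≤ 64 bytes, zero-padded: |K'| = 64.
Inner input = (K'⊕ipad) ∥ m → 64 + 313 = 377 bytes.

377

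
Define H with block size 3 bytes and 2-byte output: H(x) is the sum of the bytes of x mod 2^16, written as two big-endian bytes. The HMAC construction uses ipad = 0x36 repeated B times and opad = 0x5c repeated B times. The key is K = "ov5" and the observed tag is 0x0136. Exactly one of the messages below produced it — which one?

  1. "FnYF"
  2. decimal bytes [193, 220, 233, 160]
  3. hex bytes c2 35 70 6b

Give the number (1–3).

Key "ov5" = 6f 76 35 is exactly B = 3 bytes: K' = 6f 76 35.
K' ⊕ ipad = 59 40 03; K' ⊕ opad = 33 2a 69.
m1: inner = H(59 40 03 46 6e 59 46) = 01 ef; tag = H(33 2a 69 01 ef) = 01b6
m2: inner = H(59 40 03 c1 dc e9 a0) = 03 c2; tag = H(33 2a 69 03 c2) = 018b
m3: inner = H(59 40 03 c2 35 70 6b) = 02 6e; tag = H(33 2a 69 02 6e) = 0136 ← matches

3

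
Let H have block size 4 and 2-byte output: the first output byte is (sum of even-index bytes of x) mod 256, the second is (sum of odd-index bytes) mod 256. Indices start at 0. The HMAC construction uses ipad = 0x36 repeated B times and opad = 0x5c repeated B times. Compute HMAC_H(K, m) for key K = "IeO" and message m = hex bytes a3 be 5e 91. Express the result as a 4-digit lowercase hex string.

216d

Key "IeO" = 49 65 4f is 3 bytes ≤ B = 4; zero-pad to 4 bytes: K' = 49 65 4f 00.
K' ⊕ ipad = 7f 53 79 36.  K' ⊕ opad = 15 39 13 5c.
Inner input = (K'⊕ipad) ∥ m = 7f 53 79 36 ∥ a3 be 5e 91.
Inner hash: even-index sum = 505 mod 256 = 249; odd-index sum = 472 mod 256 = 216 → f9 d8.
Outer input = (K'⊕opad) ∥ inner = 15 39 13 5c ∥ f9 d8.
Outer hash (tag): even-index sum = 289 mod 256 = 33; odd-index sum = 365 mod 256 = 109 → 21 6d.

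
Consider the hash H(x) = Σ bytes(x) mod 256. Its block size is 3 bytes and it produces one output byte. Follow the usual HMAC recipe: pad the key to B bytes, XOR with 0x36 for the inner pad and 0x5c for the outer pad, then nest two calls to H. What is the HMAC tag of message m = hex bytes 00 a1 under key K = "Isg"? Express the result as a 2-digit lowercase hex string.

Key "Isg" = 49 73 67 is exactly B = 3 bytes: K' = 49 73 67.
K' ⊕ ipad = 7f 45 51.  K' ⊕ opad = 15 2f 3b.
Inner input = (K'⊕ipad) ∥ m = 7f 45 51 ∥ 00 a1.
Inner hash: sum = 127+69+81+0+161 = 438; mod 256 = 182 → b6.
Outer input = (K'⊕opad) ∥ inner = 15 2f 3b ∥ b6.
Outer hash (tag): sum = 21+47+59+182 = 309; mod 256 = 53 → 35.

35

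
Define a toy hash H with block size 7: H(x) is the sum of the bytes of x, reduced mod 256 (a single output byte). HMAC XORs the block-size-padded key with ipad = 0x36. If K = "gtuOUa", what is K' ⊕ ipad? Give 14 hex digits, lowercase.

Key "gtuOUa" = 67 74 75 4f 55 61 is 6 bytes ≤ B = 7; zero-pad to 7 bytes: K' = 67 74 75 4f 55 61 00.
XOR each byte with 0x36: 67⊕36=51, 74⊕36=42, 75⊕36=43, 4f⊕36=79, 55⊕36=63, 61⊕36=57, 00⊕36=36.

51424379635736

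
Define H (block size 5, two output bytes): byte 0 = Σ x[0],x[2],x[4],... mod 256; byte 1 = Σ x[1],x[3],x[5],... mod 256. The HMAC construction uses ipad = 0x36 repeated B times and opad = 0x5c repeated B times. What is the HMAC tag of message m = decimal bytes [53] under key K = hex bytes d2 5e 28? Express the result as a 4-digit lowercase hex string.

3196

Key hex bytes d2 5e 28 is 3 bytes ≤ B = 5; zero-pad to 5 bytes: K' = d2 5e 28 00 00.
K' ⊕ ipad = e4 68 1e 36 36.  K' ⊕ opad = 8e 02 74 5c 5c.
Inner input = (K'⊕ipad) ∥ m = e4 68 1e 36 36 ∥ 35.
Inner hash: even-index sum = 312 mod 256 = 56; odd-index sum = 211 mod 256 = 211 → 38 d3.
Outer input = (K'⊕opad) ∥ inner = 8e 02 74 5c 5c ∥ 38 d3.
Outer hash (tag): even-index sum = 561 mod 256 = 49; odd-index sum = 150 mod 256 = 150 → 31 96.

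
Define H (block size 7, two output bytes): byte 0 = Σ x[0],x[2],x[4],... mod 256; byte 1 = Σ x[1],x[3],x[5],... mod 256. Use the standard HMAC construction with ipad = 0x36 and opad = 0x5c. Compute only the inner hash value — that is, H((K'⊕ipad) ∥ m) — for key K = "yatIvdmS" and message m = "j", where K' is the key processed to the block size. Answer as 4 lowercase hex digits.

882d

Key "yatIvdmS" = 79 61 74 49 76 64 6d 53 is 8 bytes > B = 7, so hash it first: H(key) = d0 61, then zero-pad to 7 bytes: K' = d0 61 00 00 00 00 00.
K' ⊕ ipad = e6 57 36 36 36 36 36.
Inner input = e6 57 36 36 36 36 36 ∥ 6a.
Inner hash: even-index sum = 392 mod 256 = 136; odd-index sum = 301 mod 256 = 45 → 88 2d.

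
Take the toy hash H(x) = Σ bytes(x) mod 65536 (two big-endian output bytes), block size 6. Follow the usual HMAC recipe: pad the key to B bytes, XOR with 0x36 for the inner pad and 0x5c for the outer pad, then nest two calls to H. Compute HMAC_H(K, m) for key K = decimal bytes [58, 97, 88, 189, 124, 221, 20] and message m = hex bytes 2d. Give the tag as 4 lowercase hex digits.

Key decimal bytes [58, 97, 88, 189, 124, 221, 20] = 3a 61 58 bd 7c dd 14 is 7 bytes > B = 6, so hash it first: H(key) = 03 1d, then zero-pad to 6 bytes: K' = 03 1d 00 00 00 00.
K' ⊕ ipad = 35 2b 36 36 36 36.  K' ⊕ opad = 5f 41 5c 5c 5c 5c.
Inner input = (K'⊕ipad) ∥ m = 35 2b 36 36 36 36 ∥ 2d.
Inner hash: sum = 53+43+54+54+54+54+45 = 357 → 01 65.
Outer input = (K'⊕opad) ∥ inner = 5f 41 5c 5c 5c 5c ∥ 01 65.
Outer hash (tag): sum = 95+65+92+92+92+92+1+101 = 630 → 02 76.

0276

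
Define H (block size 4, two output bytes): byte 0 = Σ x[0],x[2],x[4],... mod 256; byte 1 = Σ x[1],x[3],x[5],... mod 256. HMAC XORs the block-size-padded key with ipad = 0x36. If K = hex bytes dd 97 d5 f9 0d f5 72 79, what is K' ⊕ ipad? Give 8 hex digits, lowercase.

07c83636

Key hex bytes dd 97 d5 f9 0d f5 72 79 is 8 bytes > B = 4, so hash it first: H(key) = 31 fe, then zero-pad to 4 bytes: K' = 31 fe 00 00.
XOR each byte with 0x36: 31⊕36=07, fe⊕36=c8, 00⊕36=36, 00⊕36=36.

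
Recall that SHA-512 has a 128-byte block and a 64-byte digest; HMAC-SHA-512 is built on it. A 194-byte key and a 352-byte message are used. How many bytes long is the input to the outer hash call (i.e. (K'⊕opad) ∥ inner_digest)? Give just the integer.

192

Key is 194 > 128 bytes, so it is hashed to 64 bytes then zero-padded to 128: |K'| = 128.
Outer input = (K'⊕opad) ∥ H(inner) → 128 + 64 = 192 bytes.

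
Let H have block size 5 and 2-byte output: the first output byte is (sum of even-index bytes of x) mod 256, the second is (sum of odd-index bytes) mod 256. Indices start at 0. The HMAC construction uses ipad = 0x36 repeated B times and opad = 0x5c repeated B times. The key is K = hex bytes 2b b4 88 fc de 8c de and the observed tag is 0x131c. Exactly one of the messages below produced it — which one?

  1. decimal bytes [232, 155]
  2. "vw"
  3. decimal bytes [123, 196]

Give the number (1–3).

1

Key hex bytes 2b b4 88 fc de 8c de is 7 bytes > B = 5, so hash it first: H(key) = 6f 3c, then zero-pad to 5 bytes: K' = 6f 3c 00 00 00.
K' ⊕ ipad = 59 0a 36 36 36; K' ⊕ opad = 33 60 5c 5c 5c.
m1: inner = H(59 0a 36 36 36 e8 9b) = 60 28; tag = H(33 60 5c 5c 5c 60 28) = 131c ← matches
m2: inner = H(59 0a 36 36 36 76 77) = 3c b6; tag = H(33 60 5c 5c 5c 3c b6) = a1f8
m3: inner = H(59 0a 36 36 36 7b c4) = 89 bb; tag = H(33 60 5c 5c 5c 89 bb) = a645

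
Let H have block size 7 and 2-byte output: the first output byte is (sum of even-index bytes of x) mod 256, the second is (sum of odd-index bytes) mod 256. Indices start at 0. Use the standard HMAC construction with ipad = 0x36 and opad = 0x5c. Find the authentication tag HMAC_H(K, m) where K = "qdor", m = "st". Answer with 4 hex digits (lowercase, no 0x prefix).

5742

Key "qdor" = 71 64 6f 72 is 4 bytes ≤ B = 7; zero-pad to 7 bytes: K' = 71 64 6f 72 00 00 00.
K' ⊕ ipad = 47 52 59 44 36 36 36.  K' ⊕ opad = 2d 38 33 2e 5c 5c 5c.
Inner input = (K'⊕ipad) ∥ m = 47 52 59 44 36 36 36 ∥ 73 74.
Inner hash: even-index sum = 384 mod 256 = 128; odd-index sum = 319 mod 256 = 63 → 80 3f.
Outer input = (K'⊕opad) ∥ inner = 2d 38 33 2e 5c 5c 5c ∥ 80 3f.
Outer hash (tag): even-index sum = 343 mod 256 = 87; odd-index sum = 322 mod 256 = 66 → 57 42.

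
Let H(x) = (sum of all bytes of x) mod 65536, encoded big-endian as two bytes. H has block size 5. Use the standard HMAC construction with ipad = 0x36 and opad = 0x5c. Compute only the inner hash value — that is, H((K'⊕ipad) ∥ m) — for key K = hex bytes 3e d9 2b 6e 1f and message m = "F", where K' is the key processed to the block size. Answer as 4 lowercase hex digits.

01db

Key hex bytes 3e d9 2b 6e 1f is exactly B = 5 bytes: K' = 3e d9 2b 6e 1f.
K' ⊕ ipad = 08 ef 1d 58 29.
Inner input = 08 ef 1d 58 29 ∥ 46.
Inner hash: sum = 8+239+29+88+41+70 = 475 → 01 db.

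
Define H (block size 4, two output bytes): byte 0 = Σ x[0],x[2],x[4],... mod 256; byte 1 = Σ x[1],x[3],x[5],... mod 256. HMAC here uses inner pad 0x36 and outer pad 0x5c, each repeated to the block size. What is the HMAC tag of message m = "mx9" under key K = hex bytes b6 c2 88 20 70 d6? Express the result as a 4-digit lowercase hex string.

Key hex bytes b6 c2 88 20 70 d6 is 6 bytes > B = 4, so hash it first: H(key) = ae b8, then zero-pad to 4 bytes: K' = ae b8 00 00.
K' ⊕ ipad = 98 8e 36 36.  K' ⊕ opad = f2 e4 5c 5c.
Inner input = (K'⊕ipad) ∥ m = 98 8e 36 36 ∥ 6d 78 39.
Inner hash: even-index sum = 372 mod 256 = 116; odd-index sum = 316 mod 256 = 60 → 74 3c.
Outer input = (K'⊕opad) ∥ inner = f2 e4 5c 5c ∥ 74 3c.
Outer hash (tag): even-index sum = 450 mod 256 = 194; odd-index sum = 380 mod 256 = 124 → c2 7c.

c27c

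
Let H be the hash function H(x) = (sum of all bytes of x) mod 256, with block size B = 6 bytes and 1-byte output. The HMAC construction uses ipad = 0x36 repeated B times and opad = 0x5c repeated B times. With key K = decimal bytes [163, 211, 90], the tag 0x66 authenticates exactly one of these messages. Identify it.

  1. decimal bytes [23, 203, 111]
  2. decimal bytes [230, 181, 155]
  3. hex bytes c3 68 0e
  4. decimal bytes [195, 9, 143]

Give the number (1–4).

Key decimal bytes [163, 211, 90] = a3 d3 5a is 3 bytes ≤ B = 6; zero-pad to 6 bytes: K' = a3 d3 5a 00 00 00.
K' ⊕ ipad = 95 e5 6c 36 36 36; K' ⊕ opad = ff 8f 06 5c 5c 5c.
m1: inner = H(95 e5 6c 36 36 36 17 cb 6f) = d9; tag = H(ff 8f 06 5c 5c 5c d9) = 81
m2: inner = H(95 e5 6c 36 36 36 e6 b5 9b) = be; tag = H(ff 8f 06 5c 5c 5c be) = 66 ← matches
m3: inner = H(95 e5 6c 36 36 36 c3 68 0e) = c1; tag = H(ff 8f 06 5c 5c 5c c1) = 69
m4: inner = H(95 e5 6c 36 36 36 c3 09 8f) = e3; tag = H(ff 8f 06 5c 5c 5c e3) = 8b

2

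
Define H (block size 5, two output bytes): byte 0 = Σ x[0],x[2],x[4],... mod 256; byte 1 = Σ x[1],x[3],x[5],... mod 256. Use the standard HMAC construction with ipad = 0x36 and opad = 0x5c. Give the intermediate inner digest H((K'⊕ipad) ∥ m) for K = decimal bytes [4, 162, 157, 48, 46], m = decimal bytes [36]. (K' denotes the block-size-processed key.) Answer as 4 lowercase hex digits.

Key decimal bytes [4, 162, 157, 48, 46] = 04 a2 9d 30 2e is exactly B = 5 bytes: K' = 04 a2 9d 30 2e.
K' ⊕ ipad = 32 94 ab 06 18.
Inner input = 32 94 ab 06 18 ∥ 24.
Inner hash: even-index sum = 245 mod 256 = 245; odd-index sum = 190 mod 256 = 190 → f5 be.

f5be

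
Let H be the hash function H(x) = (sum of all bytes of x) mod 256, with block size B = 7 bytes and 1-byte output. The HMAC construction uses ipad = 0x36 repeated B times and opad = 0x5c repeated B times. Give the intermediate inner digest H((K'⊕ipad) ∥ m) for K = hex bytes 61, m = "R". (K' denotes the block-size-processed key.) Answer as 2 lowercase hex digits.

Key hex bytes 61 is 1 byte ≤ B = 7; zero-pad to 7 bytes: K' = 61 00 00 00 00 00 00.
K' ⊕ ipad = 57 36 36 36 36 36 36.
Inner input = 57 36 36 36 36 36 36 ∥ 52.
Inner hash: sum = 87+54+54+54+54+54+54+82 = 493; mod 256 = 237 → ed.

ed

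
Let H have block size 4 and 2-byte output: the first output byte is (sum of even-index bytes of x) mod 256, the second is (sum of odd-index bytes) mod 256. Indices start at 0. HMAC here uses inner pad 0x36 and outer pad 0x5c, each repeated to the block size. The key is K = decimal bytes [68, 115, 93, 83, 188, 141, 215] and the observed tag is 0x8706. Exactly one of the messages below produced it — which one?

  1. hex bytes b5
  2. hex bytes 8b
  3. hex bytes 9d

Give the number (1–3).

Key decimal bytes [68, 115, 93, 83, 188, 141, 215] = 44 73 5d 53 bc 8d d7 is 7 bytes > B = 4, so hash it first: H(key) = 34 53, then zero-pad to 4 bytes: K' = 34 53 00 00.
K' ⊕ ipad = 02 65 36 36; K' ⊕ opad = 68 0f 5c 5c.
m1: inner = H(02 65 36 36 b5) = ed 9b; tag = H(68 0f 5c 5c ed 9b) = b106
m2: inner = H(02 65 36 36 8b) = c3 9b; tag = H(68 0f 5c 5c c3 9b) = 8706 ← matches
m3: inner = H(02 65 36 36 9d) = d5 9b; tag = H(68 0f 5c 5c d5 9b) = 9906

2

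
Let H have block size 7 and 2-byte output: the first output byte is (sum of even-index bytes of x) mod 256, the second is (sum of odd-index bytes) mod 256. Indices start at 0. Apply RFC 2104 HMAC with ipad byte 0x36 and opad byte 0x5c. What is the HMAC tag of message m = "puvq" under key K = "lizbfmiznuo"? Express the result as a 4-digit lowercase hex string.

Key "lizbfmiznuo" = 6c 69 7a 62 66 6d 69 7a 6e 75 6f is 11 bytes > B = 7, so hash it first: H(key) = 92 27, then zero-pad to 7 bytes: K' = 92 27 00 00 00 00 00.
K' ⊕ ipad = a4 11 36 36 36 36 36.  K' ⊕ opad = ce 7b 5c 5c 5c 5c 5c.
Inner input = (K'⊕ipad) ∥ m = a4 11 36 36 36 36 36 ∥ 70 75 76 71.
Inner hash: even-index sum = 556 mod 256 = 44; odd-index sum = 355 mod 256 = 99 → 2c 63.
Outer input = (K'⊕opad) ∥ inner = ce 7b 5c 5c 5c 5c 5c ∥ 2c 63.
Outer hash (tag): even-index sum = 581 mod 256 = 69; odd-index sum = 351 mod 256 = 95 → 45 5f.

455f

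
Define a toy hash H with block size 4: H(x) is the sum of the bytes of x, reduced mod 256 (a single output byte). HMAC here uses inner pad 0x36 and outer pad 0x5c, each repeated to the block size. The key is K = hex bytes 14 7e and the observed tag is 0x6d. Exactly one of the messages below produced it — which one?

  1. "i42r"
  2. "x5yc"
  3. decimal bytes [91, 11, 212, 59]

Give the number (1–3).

Key hex bytes 14 7e is 2 bytes ≤ B = 4; zero-pad to 4 bytes: K' = 14 7e 00 00.
K' ⊕ ipad = 22 48 36 36; K' ⊕ opad = 48 22 5c 5c.
m1: inner = H(22 48 36 36 69 34 32 72) = 17; tag = H(48 22 5c 5c 17) = 39
m2: inner = H(22 48 36 36 78 35 79 63) = 5f; tag = H(48 22 5c 5c 5f) = 81
m3: inner = H(22 48 36 36 5b 0b d4 3b) = 4b; tag = H(48 22 5c 5c 4b) = 6d ← matches

3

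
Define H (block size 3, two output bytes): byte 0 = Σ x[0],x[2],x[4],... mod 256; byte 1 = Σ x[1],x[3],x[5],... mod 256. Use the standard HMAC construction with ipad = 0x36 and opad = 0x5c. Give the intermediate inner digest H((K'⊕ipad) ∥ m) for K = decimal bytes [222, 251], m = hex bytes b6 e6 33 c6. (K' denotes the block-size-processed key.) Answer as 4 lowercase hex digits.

Key decimal bytes [222, 251] = de fb is 2 bytes ≤ B = 3; zero-pad to 3 bytes: K' = de fb 00.
K' ⊕ ipad = e8 cd 36.
Inner input = e8 cd 36 ∥ b6 e6 33 c6.
Inner hash: even-index sum = 714 mod 256 = 202; odd-index sum = 438 mod 256 = 182 → ca b6.

cab6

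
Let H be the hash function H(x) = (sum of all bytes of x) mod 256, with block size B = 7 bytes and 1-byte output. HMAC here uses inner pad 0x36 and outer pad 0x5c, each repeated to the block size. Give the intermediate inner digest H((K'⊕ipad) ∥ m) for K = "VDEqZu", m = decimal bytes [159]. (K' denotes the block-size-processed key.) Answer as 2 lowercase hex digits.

10

Key "VDEqZu" = 56 44 45 71 5a 75 is 6 bytes ≤ B = 7; zero-pad to 7 bytes: K' = 56 44 45 71 5a 75 00.
K' ⊕ ipad = 60 72 73 47 6c 43 36.
Inner input = 60 72 73 47 6c 43 36 ∥ 9f.
Inner hash: sum = 96+114+115+71+108+67+54+159 = 784; mod 256 = 16 → 10.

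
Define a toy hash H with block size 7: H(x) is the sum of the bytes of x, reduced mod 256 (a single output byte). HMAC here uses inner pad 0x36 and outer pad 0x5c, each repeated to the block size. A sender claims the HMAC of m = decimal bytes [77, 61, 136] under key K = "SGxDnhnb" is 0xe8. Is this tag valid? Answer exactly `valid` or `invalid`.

valid

Key "SGxDnhnb" = 53 47 78 44 6e 68 6e 62 is 8 bytes > B = 7, so hash it first: H(key) = fc, then zero-pad to 7 bytes: K' = fc 00 00 00 00 00 00.
K' ⊕ ipad = ca 36 36 36 36 36 36; K' ⊕ opad = a0 5c 5c 5c 5c 5c 5c.
Inner hash: sum = 202+54+54+54+54+54+54+77+61+136 = 800; mod 256 = 32 → 20.
Outer hash (recomputed tag): sum = 160+92+92+92+92+92+92+32 = 744; mod 256 = 232 → e8.
Recomputed tag = e8; claimed = e8 → match.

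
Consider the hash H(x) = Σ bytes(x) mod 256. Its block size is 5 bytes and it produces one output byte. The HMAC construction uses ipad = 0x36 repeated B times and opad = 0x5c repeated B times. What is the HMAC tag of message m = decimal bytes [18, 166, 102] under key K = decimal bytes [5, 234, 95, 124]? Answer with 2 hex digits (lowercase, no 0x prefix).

a4

Key decimal bytes [5, 234, 95, 124] = 05 ea 5f 7c is 4 bytes ≤ B = 5; zero-pad to 5 bytes: K' = 05 ea 5f 7c 00.
K' ⊕ ipad = 33 dc 69 4a 36.  K' ⊕ opad = 59 b6 03 20 5c.
Inner input = (K'⊕ipad) ∥ m = 33 dc 69 4a 36 ∥ 12 a6 66.
Inner hash: sum = 51+220+105+74+54+18+166+102 = 790; mod 256 = 22 → 16.
Outer input = (K'⊕opad) ∥ inner = 59 b6 03 20 5c ∥ 16.
Outer hash (tag): sum = 89+182+3+32+92+22 = 420; mod 256 = 164 → a4.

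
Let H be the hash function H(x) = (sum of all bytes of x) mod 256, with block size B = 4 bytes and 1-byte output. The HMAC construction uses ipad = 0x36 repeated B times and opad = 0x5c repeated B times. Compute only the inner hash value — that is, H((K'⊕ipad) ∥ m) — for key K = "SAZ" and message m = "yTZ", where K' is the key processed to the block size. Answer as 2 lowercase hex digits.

Key "SAZ" = 53 41 5a is 3 bytes ≤ B = 4; zero-pad to 4 bytes: K' = 53 41 5a 00.
K' ⊕ ipad = 65 77 6c 36.
Inner input = 65 77 6c 36 ∥ 79 54 5a.
Inner hash: sum = 101+119+108+54+121+84+90 = 677; mod 256 = 165 → a5.

a5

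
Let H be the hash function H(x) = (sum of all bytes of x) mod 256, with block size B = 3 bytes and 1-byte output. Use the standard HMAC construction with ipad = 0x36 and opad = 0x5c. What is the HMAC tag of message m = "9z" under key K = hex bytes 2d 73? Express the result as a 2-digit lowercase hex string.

45

Key hex bytes 2d 73 is 2 bytes ≤ B = 3; zero-pad to 3 bytes: K' = 2d 73 00.
K' ⊕ ipad = 1b 45 36.  K' ⊕ opad = 71 2f 5c.
Inner input = (K'⊕ipad) ∥ m = 1b 45 36 ∥ 39 7a.
Inner hash: sum = 27+69+54+57+122 = 329; mod 256 = 73 → 49.
Outer input = (K'⊕opad) ∥ inner = 71 2f 5c ∥ 49.
Outer hash (tag): sum = 113+47+92+73 = 325; mod 256 = 69 → 45.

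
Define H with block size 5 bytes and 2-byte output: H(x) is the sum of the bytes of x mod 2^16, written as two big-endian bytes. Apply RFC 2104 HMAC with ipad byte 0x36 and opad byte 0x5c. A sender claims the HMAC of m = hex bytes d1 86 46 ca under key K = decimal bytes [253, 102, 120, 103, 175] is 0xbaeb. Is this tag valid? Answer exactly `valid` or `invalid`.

Key decimal bytes [253, 102, 120, 103, 175] = fd 66 78 67 af is exactly B = 5 bytes: K' = fd 66 78 67 af.
K' ⊕ ipad = cb 50 4e 51 99; K' ⊕ opad = a1 3a 24 3b f3.
Inner hash: sum = 203+80+78+81+153+209+134+70+202 = 1210 → 04 ba.
Outer hash (recomputed tag): sum = 161+58+36+59+243+4+186 = 747 → 02 eb.
Recomputed tag = 02eb; claimed = baeb → mismatch.

invalid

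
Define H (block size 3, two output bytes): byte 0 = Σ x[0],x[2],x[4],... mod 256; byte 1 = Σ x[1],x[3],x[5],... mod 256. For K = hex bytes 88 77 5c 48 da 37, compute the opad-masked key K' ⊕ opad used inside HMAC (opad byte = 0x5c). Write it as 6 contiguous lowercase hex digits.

Key hex bytes 88 77 5c 48 da 37 is 6 bytes > B = 3, so hash it first: H(key) = be f6, then zero-pad to 3 bytes: K' = be f6 00.
XOR each byte with 0x5c: be⊕5c=e2, f6⊕5c=aa, 00⊕5c=5c.

e2aa5c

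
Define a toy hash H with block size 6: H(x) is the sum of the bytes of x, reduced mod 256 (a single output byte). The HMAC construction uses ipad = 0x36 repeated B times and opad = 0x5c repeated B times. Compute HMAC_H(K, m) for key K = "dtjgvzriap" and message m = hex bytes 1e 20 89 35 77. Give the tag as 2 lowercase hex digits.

d9

Key "dtjgvzriap" = 64 74 6a 67 76 7a 72 69 61 70 is 10 bytes > B = 6, so hash it first: H(key) = 45, then zero-pad to 6 bytes: K' = 45 00 00 00 00 00.
K' ⊕ ipad = 73 36 36 36 36 36.  K' ⊕ opad = 19 5c 5c 5c 5c 5c.
Inner input = (K'⊕ipad) ∥ m = 73 36 36 36 36 36 ∥ 1e 20 89 35 77.
Inner hash: sum = 115+54+54+54+54+54+30+32+137+53+119 = 756; mod 256 = 244 → f4.
Outer input = (K'⊕opad) ∥ inner = 19 5c 5c 5c 5c 5c ∥ f4.
Outer hash (tag): sum = 25+92+92+92+92+92+244 = 729; mod 256 = 217 → d9.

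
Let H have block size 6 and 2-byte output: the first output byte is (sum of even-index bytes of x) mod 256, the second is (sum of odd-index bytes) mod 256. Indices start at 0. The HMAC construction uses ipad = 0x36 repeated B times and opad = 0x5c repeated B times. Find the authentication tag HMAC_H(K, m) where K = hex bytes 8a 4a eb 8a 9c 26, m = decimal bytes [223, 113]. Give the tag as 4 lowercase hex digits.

Key hex bytes 8a 4a eb 8a 9c 26 is exactly B = 6 bytes: K' = 8a 4a eb 8a 9c 26.
K' ⊕ ipad = bc 7c dd bc aa 10.  K' ⊕ opad = d6 16 b7 d6 c0 7a.
Inner input = (K'⊕ipad) ∥ m = bc 7c dd bc aa 10 ∥ df 71.
Inner hash: even-index sum = 802 mod 256 = 34; odd-index sum = 441 mod 256 = 185 → 22 b9.
Outer input = (K'⊕opad) ∥ inner = d6 16 b7 d6 c0 7a ∥ 22 b9.
Outer hash (tag): even-index sum = 623 mod 256 = 111; odd-index sum = 543 mod 256 = 31 → 6f 1f.

6f1f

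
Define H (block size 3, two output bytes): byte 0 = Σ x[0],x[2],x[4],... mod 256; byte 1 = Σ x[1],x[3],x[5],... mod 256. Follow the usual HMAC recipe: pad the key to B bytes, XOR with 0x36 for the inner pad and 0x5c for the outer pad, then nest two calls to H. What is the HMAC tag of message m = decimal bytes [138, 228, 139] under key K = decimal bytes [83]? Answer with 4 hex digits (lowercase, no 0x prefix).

Key decimal bytes [83] = 53 is 1 byte ≤ B = 3; zero-pad to 3 bytes: K' = 53 00 00.
K' ⊕ ipad = 65 36 36.  K' ⊕ opad = 0f 5c 5c.
Inner input = (K'⊕ipad) ∥ m = 65 36 36 ∥ 8a e4 8b.
Inner hash: even-index sum = 383 mod 256 = 127; odd-index sum = 331 mod 256 = 75 → 7f 4b.
Outer input = (K'⊕opad) ∥ inner = 0f 5c 5c ∥ 7f 4b.
Outer hash (tag): even-index sum = 182 mod 256 = 182; odd-index sum = 219 mod 256 = 219 → b6 db.

b6db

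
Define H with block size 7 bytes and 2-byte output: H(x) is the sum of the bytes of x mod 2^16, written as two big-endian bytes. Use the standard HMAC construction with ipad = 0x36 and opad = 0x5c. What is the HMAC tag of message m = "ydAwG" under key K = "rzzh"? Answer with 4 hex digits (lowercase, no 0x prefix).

Key "rzzh" = 72 7a 7a 68 is 4 bytes ≤ B = 7; zero-pad to 7 bytes: K' = 72 7a 7a 68 00 00 00.
K' ⊕ ipad = 44 4c 4c 5e 36 36 36.  K' ⊕ opad = 2e 26 26 34 5c 5c 5c.
Inner input = (K'⊕ipad) ∥ m = 44 4c 4c 5e 36 36 36 ∥ 79 64 41 77 47.
Inner hash: sum = 68+76+76+94+54+54+54+121+100+65+119+71 = 952 → 03 b8.
Outer input = (K'⊕opad) ∥ inner = 2e 26 26 34 5c 5c 5c ∥ 03 b8.
Outer hash (tag): sum = 46+38+38+52+92+92+92+3+184 = 637 → 02 7d.

027d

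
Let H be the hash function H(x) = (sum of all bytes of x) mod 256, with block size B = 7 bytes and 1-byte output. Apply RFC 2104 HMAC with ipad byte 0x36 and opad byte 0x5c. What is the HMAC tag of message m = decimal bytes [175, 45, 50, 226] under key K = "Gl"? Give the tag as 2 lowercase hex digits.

Key "Gl" = 47 6c is 2 bytes ≤ B = 7; zero-pad to 7 bytes: K' = 47 6c 00 00 00 00 00.
K' ⊕ ipad = 71 5a 36 36 36 36 36.  K' ⊕ opad = 1b 30 5c 5c 5c 5c 5c.
Inner input = (K'⊕ipad) ∥ m = 71 5a 36 36 36 36 36 ∥ af 2d 32 e2.
Inner hash: sum = 113+90+54+54+54+54+54+175+45+50+226 = 969; mod 256 = 201 → c9.
Outer input = (K'⊕opad) ∥ inner = 1b 30 5c 5c 5c 5c 5c ∥ c9.
Outer hash (tag): sum = 27+48+92+92+92+92+92+201 = 736; mod 256 = 224 → e0.

e0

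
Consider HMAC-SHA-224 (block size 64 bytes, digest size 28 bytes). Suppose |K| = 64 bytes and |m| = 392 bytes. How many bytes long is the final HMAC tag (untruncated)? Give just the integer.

28

The tag is one SHA-224 digest: 28 bytes.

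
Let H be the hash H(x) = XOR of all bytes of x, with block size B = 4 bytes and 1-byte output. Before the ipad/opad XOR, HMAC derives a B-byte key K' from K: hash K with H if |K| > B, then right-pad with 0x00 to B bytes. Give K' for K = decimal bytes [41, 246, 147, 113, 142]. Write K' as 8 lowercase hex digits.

|K| = 5 > B = 4, so first hash the key.
H(K): XOR 29⊕f6⊕93⊕71⊕8e = b3.
Zero-pad H(K) = b3 to 4 bytes: K' = b3 00 00 00.

b3000000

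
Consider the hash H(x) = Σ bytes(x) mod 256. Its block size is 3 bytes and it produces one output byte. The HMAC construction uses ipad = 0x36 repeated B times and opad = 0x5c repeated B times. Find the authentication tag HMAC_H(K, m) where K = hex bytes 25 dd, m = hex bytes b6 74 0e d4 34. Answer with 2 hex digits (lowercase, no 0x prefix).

Key hex bytes 25 dd is 2 bytes ≤ B = 3; zero-pad to 3 bytes: K' = 25 dd 00.
K' ⊕ ipad = 13 eb 36.  K' ⊕ opad = 79 81 5c.
Inner input = (K'⊕ipad) ∥ m = 13 eb 36 ∥ b6 74 0e d4 34.
Inner hash: sum = 19+235+54+182+116+14+212+52 = 884; mod 256 = 116 → 74.
Outer input = (K'⊕opad) ∥ inner = 79 81 5c ∥ 74.
Outer hash (tag): sum = 121+129+92+116 = 458; mod 256 = 202 → ca.

ca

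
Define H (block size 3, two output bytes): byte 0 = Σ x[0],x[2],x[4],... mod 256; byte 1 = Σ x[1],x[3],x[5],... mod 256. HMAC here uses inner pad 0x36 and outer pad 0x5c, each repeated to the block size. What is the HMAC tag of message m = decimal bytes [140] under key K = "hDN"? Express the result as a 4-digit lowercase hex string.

Key "hDN" = 68 44 4e is exactly B = 3 bytes: K' = 68 44 4e.
K' ⊕ ipad = 5e 72 78.  K' ⊕ opad = 34 18 12.
Inner input = (K'⊕ipad) ∥ m = 5e 72 78 ∥ 8c.
Inner hash: even-index sum = 214 mod 256 = 214; odd-index sum = 254 mod 256 = 254 → d6 fe.
Outer input = (K'⊕opad) ∥ inner = 34 18 12 ∥ d6 fe.
Outer hash (tag): even-index sum = 324 mod 256 = 68; odd-index sum = 238 mod 256 = 238 → 44 ee.

44ee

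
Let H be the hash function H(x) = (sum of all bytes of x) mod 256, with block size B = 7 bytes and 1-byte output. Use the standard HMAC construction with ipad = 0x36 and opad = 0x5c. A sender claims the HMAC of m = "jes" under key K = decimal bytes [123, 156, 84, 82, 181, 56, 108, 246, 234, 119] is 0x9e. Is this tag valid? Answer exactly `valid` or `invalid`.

invalid

Key decimal bytes [123, 156, 84, 82, 181, 56, 108, 246, 234, 119] = 7b 9c 54 52 b5 38 6c f6 ea 77 is 10 bytes > B = 7, so hash it first: H(key) = 6d, then zero-pad to 7 bytes: K' = 6d 00 00 00 00 00 00.
K' ⊕ ipad = 5b 36 36 36 36 36 36; K' ⊕ opad = 31 5c 5c 5c 5c 5c 5c.
Inner hash: sum = 91+54+54+54+54+54+54+106+101+115 = 737; mod 256 = 225 → e1.
Outer hash (recomputed tag): sum = 49+92+92+92+92+92+92+225 = 826; mod 256 = 58 → 3a.
Recomputed tag = 3a; claimed = 9e → mismatch.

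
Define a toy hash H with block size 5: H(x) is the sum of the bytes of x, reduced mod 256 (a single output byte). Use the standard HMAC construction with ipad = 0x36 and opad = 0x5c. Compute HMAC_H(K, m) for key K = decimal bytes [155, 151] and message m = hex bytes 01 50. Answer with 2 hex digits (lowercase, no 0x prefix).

Key decimal bytes [155, 151] = 9b 97 is 2 bytes ≤ B = 5; zero-pad to 5 bytes: K' = 9b 97 00 00 00.
K' ⊕ ipad = ad a1 36 36 36.  K' ⊕ opad = c7 cb 5c 5c 5c.
Inner input = (K'⊕ipad) ∥ m = ad a1 36 36 36 ∥ 01 50.
Inner hash: sum = 173+161+54+54+54+1+80 = 577; mod 256 = 65 → 41.
Outer input = (K'⊕opad) ∥ inner = c7 cb 5c 5c 5c ∥ 41.
Outer hash (tag): sum = 199+203+92+92+92+65 = 743; mod 256 = 231 → e7.

e7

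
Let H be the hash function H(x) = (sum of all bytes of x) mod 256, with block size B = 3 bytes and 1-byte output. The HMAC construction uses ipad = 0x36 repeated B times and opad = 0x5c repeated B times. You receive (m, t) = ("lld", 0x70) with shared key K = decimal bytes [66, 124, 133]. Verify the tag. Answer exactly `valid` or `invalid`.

invalid

Key decimal bytes [66, 124, 133] = 42 7c 85 is exactly B = 3 bytes: K' = 42 7c 85.
K' ⊕ ipad = 74 4a b3; K' ⊕ opad = 1e 20 d9.
Inner hash: sum = 116+74+179+108+108+100 = 685; mod 256 = 173 → ad.
Outer hash (recomputed tag): sum = 30+32+217+173 = 452; mod 256 = 196 → c4.
Recomputed tag = c4; claimed = 70 → mismatch.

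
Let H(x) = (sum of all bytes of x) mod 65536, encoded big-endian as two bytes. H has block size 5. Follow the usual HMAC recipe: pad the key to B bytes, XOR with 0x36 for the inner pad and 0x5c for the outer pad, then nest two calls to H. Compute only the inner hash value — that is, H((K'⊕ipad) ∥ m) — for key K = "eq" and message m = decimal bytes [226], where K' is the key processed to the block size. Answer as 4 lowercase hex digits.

Key "eq" = 65 71 is 2 bytes ≤ B = 5; zero-pad to 5 bytes: K' = 65 71 00 00 00.
K' ⊕ ipad = 53 47 36 36 36.
Inner input = 53 47 36 36 36 ∥ e2.
Inner hash: sum = 83+71+54+54+54+226 = 542 → 02 1e.

021e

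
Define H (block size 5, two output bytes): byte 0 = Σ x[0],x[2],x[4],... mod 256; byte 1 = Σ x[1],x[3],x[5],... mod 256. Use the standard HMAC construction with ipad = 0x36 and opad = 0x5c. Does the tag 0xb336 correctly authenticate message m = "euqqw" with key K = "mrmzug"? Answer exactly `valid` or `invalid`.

Key "mrmzug" = 6d 72 6d 7a 75 67 is 6 bytes > B = 5, so hash it first: H(key) = 4f 53, then zero-pad to 5 bytes: K' = 4f 53 00 00 00.
K' ⊕ ipad = 79 65 36 36 36; K' ⊕ opad = 13 0f 5c 5c 5c.
Inner hash: even-index sum = 459 mod 256 = 203; odd-index sum = 488 mod 256 = 232 → cb e8.
Outer hash (recomputed tag): even-index sum = 435 mod 256 = 179; odd-index sum = 310 mod 256 = 54 → b3 36.
Recomputed tag = b336; claimed = b336 → match.

valid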